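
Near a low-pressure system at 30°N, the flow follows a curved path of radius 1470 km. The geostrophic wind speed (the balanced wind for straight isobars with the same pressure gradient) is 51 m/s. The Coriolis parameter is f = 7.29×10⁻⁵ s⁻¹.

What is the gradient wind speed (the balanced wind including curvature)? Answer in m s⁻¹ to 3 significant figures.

Around a low, centrifugal force acts outward with Coriolis, so pressure-gradient force balances both:
(1/ρ)|∂P/∂n| = fV + V²/R  →  V² + fR·V − fR·V_g = 0
With fR = 7.29×10⁻⁵ × 1470×10³ m = 107 m/s:
V = [−fR + √((fR)² + 4 fR V_g)]/2 = [−107 + √(107² + 4×107×51)]/2 = 37.7 m/s
Subgeostrophic (V < V_g = 51 m/s), as expected around a low.

37.7 m s⁻¹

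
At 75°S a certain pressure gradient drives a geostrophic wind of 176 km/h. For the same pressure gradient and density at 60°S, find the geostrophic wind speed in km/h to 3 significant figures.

With the same pressure gradient and density, V_g ∝ 1/f ∝ 1/sin φ.
V₂ = V₁ · sin φ₁ / sin φ₂ = 176 × sin 75° / sin 60°
V₂ = 176 × 0.9659/0.8660 = 196 km/h

196 km/h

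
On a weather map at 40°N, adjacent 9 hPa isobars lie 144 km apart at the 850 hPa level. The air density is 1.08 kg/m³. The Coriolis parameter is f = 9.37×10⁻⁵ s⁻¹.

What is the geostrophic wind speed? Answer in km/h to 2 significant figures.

220 km/h

Pressure gradient: |∂P/∂n| = 900 Pa / 144000 m = 6.25×10⁻³ Pa/m
Geostrophic balance (pressure-gradient force = Coriolis force):
V_g = (1/(fρ)) |∂P/∂n| = 6.25×10⁻³ / (9.37×10⁻⁵ × 1.08) = 61.8 m/s
Converting: 61.8 m/s × 3.6 = 220 km/h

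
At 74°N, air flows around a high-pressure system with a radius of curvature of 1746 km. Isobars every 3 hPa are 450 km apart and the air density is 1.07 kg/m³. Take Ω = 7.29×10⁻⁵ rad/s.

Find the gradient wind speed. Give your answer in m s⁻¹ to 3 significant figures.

4.53 m s⁻¹

Coriolis parameter at 74°N:
f = 2Ω sin φ = 2 × 7.29×10⁻⁵ × sin 74° = 1.40×10⁻⁴ s⁻¹
Pressure gradient: |∂P/∂n| = 300 Pa / 450000 m = 6.67×10⁻⁴ Pa/m
Geostrophic speed: V_g = |∂P/∂n|/(fρ) = 6.67×10⁻⁴/(1.40×10⁻⁴ × 1.07) = 4.45 m/s
Around a high, pressure-gradient force acts outward with centrifugal, so Coriolis balances both:
fV = (1/ρ)|∂P/∂n| + V²/R  →  V² − fR·V + fR·V_g = 0
With fR = 1.40×10⁻⁴ × 1746×10³ m = 245 m/s:
V = [fR − √((fR)² − 4 fR V_g)]/2 = [245 − √(245² − 4×245×4.45)]/2 = 4.53 m/s
Supergeostrophic (V > V_g = 4.45 m/s), as expected around a high.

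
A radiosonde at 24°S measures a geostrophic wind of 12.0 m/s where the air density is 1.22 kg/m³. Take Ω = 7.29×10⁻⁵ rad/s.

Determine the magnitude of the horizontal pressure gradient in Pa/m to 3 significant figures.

8.68×10⁻⁴ Pa/m

Coriolis parameter at 24°S:
f = 2Ω sin φ = 2 × 7.29×10⁻⁵ × sin 24° = 5.93×10⁻⁵ s⁻¹
Geostrophic balance rearranged: |∂P/∂n| = f ρ V_g
|∂P/∂n| = 5.93×10⁻⁵ × 1.22 × 12.0 = 8.68×10⁻⁴ Pa/m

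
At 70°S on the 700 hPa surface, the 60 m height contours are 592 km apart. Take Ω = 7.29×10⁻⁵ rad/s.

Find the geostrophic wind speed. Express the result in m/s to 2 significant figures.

7.3 m/s

Coriolis parameter at 70°S:
f = 2Ω sin φ = 2 × 7.29×10⁻⁵ × sin 70° = 1.37×10⁻⁴ s⁻¹
Height gradient: |∂Z/∂n| = 60 m / 592000 m = 1.01×10⁻⁴
On a pressure surface, geostrophic balance gives V_g = (g/f)|∂Z/∂n|:
V_g = 9.81 × 1.01×10⁻⁴ / 1.37×10⁻⁴ = 7.26 m/s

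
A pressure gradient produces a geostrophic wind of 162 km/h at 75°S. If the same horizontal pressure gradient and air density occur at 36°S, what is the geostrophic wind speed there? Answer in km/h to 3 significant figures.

266 km/h

With the same pressure gradient and density, V_g ∝ 1/f ∝ 1/sin φ.
V₂ = V₁ · sin φ₁ / sin φ₂ = 162 × sin 75° / sin 36°
V₂ = 162 × 0.9659/0.5878 = 266 km/h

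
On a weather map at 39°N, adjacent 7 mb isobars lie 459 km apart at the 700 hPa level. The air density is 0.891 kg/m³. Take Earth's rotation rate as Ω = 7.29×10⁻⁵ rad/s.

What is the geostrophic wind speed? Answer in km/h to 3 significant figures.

67.2 km/h

Coriolis parameter at 39°N:
f = 2Ω sin φ = 2 × 7.29×10⁻⁵ × sin 39° = 9.18×10⁻⁵ s⁻¹
Pressure gradient: |∂P/∂n| = 700 Pa / 459000 m = 1.53×10⁻³ Pa/m
Geostrophic balance (pressure-gradient force = Coriolis force):
V_g = (1/(fρ)) |∂P/∂n| = 1.53×10⁻³ / (9.18×10⁻⁵ × 0.891) = 18.7 m/s
Converting: 18.7 m/s × 3.6 = 67.2 km/h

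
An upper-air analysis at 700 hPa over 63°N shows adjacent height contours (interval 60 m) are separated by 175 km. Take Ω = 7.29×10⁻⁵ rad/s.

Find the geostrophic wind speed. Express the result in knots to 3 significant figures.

50.3 knots

Coriolis parameter at 63°N:
f = 2Ω sin φ = 2 × 7.29×10⁻⁵ × sin 63° = 1.30×10⁻⁴ s⁻¹
Height gradient: |∂Z/∂n| = 60 m / 175000 m = 3.43×10⁻⁴
On a pressure surface, geostrophic balance gives V_g = (g/f)|∂Z/∂n|:
V_g = 9.81 × 3.43×10⁻⁴ / 1.30×10⁻⁴ = 25.9 m/s
Converting: 25.9 m/s × 1.944 = 50.3 knots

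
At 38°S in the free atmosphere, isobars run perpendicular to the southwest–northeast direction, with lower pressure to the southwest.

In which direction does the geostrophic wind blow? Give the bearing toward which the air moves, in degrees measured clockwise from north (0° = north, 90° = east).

The pressure-gradient force points toward the southwest (bearing 225°).
Geostrophic balance: in the Southern Hemisphere the Coriolis force deflects motion to the left, so the geostrophic wind blows 90° to the left of the pressure-gradient force (low pressure on the right).
Rotating 225° by 90° counterclockwise gives 135° — the wind blows toward the southeast.

135°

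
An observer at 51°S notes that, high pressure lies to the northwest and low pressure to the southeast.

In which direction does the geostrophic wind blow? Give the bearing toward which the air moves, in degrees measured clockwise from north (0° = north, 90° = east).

The pressure-gradient force points toward the southeast (bearing 135°).
Geostrophic balance: in the Southern Hemisphere the Coriolis force deflects motion to the left, so the geostrophic wind blows 90° to the left of the pressure-gradient force (low pressure on the right).
Rotating 135° by 90° counterclockwise gives 045° — the wind blows toward the northeast.

045°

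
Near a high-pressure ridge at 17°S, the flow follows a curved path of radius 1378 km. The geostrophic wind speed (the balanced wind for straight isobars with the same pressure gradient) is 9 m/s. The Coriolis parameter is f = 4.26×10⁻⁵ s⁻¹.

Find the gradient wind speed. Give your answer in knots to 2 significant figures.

22 knots

Around a high, pressure-gradient force acts outward with centrifugal, so Coriolis balances both:
fV = (1/ρ)|∂P/∂n| + V²/R  →  V² − fR·V + fR·V_g = 0
With fR = 4.26×10⁻⁵ × 1378×10³ m = 58.7 m/s:
V = [fR − √((fR)² − 4 fR V_g)]/2 = [58.7 − √(58.7² − 4×58.7×9)]/2 = 11.1 m/s
Supergeostrophic (V > V_g = 9 m/s), as expected around a high.
Converting: 11.1 m/s × 1.944 = 22 knots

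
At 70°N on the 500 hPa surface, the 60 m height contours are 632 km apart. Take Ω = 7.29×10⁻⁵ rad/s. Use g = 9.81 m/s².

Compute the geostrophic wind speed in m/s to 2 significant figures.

Coriolis parameter at 70°N:
f = 2Ω sin φ = 2 × 7.29×10⁻⁵ × sin 70° = 1.37×10⁻⁴ s⁻¹
Height gradient: |∂Z/∂n| = 60 m / 632000 m = 9.49×10⁻⁵
On a pressure surface, geostrophic balance gives V_g = (g/f)|∂Z/∂n|:
V_g = 9.81 × 9.49×10⁻⁵ / 1.37×10⁻⁴ = 6.80 m/s

6.8 m/s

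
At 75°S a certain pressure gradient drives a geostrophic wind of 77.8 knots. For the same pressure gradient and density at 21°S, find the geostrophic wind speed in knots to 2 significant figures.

With the same pressure gradient and density, V_g ∝ 1/f ∝ 1/sin φ.
V₂ = V₁ · sin φ₁ / sin φ₂ = 77.8 × sin 75° / sin 21°
V₂ = 77.8 × 0.9659/0.3584 = 210 knots

210 knots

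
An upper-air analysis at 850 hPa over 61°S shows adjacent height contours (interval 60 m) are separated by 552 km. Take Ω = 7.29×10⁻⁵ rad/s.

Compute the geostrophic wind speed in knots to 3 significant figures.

Coriolis parameter at 61°S:
f = 2Ω sin φ = 2 × 7.29×10⁻⁵ × sin 61° = 1.28×10⁻⁴ s⁻¹
Height gradient: |∂Z/∂n| = 60 m / 552000 m = 1.09×10⁻⁴
On a pressure surface, geostrophic balance gives V_g = (g/f)|∂Z/∂n|:
V_g = 9.81 × 1.09×10⁻⁴ / 1.28×10⁻⁴ = 8.36 m/s
Converting: 8.36 m/s × 1.944 = 16.3 knots

16.3 knots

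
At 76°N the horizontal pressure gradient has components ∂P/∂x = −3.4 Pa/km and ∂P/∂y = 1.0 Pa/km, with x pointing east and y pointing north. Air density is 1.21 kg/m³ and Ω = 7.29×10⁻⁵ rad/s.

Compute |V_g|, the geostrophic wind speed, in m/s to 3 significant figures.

20.7 m/s

Coriolis parameter at 76°N:
f = 2Ω sin φ = 2 × 7.29×10⁻⁵ × sin 76° = 1.41×10⁻⁴ s⁻¹
Component geostrophic relations (x east, y north):
u_g = −(1/(fρ)) ∂P/∂y,  v_g = (1/(fρ)) ∂P/∂x
u_g = −(1.0×10⁻³)/(1.41×10⁻⁴ × 1.21) = −5.84 m/s;  v_g = (−3.4×10⁻³)/(1.41×10⁻⁴ × 1.21) = −19.9 m/s
|V_g| = √(u_g² + v_g²) = 20.7 m/s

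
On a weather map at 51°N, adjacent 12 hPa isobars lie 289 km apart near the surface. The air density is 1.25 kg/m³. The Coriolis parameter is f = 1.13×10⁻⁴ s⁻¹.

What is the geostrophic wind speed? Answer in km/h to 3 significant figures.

Pressure gradient: |∂P/∂n| = 1200 Pa / 289000 m = 4.15×10⁻³ Pa/m
Geostrophic balance (pressure-gradient force = Coriolis force):
V_g = (1/(fρ)) |∂P/∂n| = 4.15×10⁻³ / (1.13×10⁻⁴ × 1.25) = 29.4 m/s
Converting: 29.4 m/s × 3.6 = 106 km/h

106 km/h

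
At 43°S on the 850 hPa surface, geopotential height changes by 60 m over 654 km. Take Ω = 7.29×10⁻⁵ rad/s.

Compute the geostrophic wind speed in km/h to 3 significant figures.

Coriolis parameter at 43°S:
f = 2Ω sin φ = 2 × 7.29×10⁻⁵ × sin 43° = 9.94×10⁻⁵ s⁻¹
Height gradient: |∂Z/∂n| = 60 m / 654000 m = 9.17×10⁻⁵
On a pressure surface, geostrophic balance gives V_g = (g/f)|∂Z/∂n|:
V_g = 9.81 × 9.17×10⁻⁵ / 9.94×10⁻⁵ = 9.05 m/s
Converting: 9.05 m/s × 3.6 = 32.6 km/h

32.6 km/h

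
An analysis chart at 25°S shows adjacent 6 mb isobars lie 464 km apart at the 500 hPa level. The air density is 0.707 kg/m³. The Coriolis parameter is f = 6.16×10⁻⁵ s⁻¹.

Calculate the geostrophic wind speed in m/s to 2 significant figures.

30 m/s

Pressure gradient: |∂P/∂n| = 600 Pa / 464000 m = 1.29×10⁻³ Pa/m
Geostrophic balance (pressure-gradient force = Coriolis force):
V_g = (1/(fρ)) |∂P/∂n| = 1.29×10⁻³ / (6.16×10⁻⁵ × 0.707) = 29.7 m/s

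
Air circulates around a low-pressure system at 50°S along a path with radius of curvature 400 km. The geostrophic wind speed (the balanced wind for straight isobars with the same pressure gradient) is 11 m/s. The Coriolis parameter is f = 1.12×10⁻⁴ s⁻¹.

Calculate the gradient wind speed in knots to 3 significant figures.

Around a low, centrifugal force acts outward with Coriolis, so pressure-gradient force balances both:
(1/ρ)|∂P/∂n| = fV + V²/R  →  V² + fR·V − fR·V_g = 0
With fR = 1.12×10⁻⁴ × 400×10³ m = 44.8 m/s:
V = [−fR + √((fR)² + 4 fR V_g)]/2 = [−44.8 + √(44.8² + 4×44.8×11)]/2 = 9.14 m/s
Subgeostrophic (V < V_g = 11 m/s), as expected around a low.
Converting: 9.14 m/s × 1.944 = 17.8 knots

17.8 knots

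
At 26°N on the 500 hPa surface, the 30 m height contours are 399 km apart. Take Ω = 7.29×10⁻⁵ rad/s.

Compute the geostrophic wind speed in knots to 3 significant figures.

22.4 knots

Coriolis parameter at 26°N:
f = 2Ω sin φ = 2 × 7.29×10⁻⁵ × sin 26° = 6.39×10⁻⁵ s⁻¹
Height gradient: |∂Z/∂n| = 30 m / 399000 m = 7.52×10⁻⁵
On a pressure surface, geostrophic balance gives V_g = (g/f)|∂Z/∂n|:
V_g = 9.81 × 7.52×10⁻⁵ / 6.39×10⁻⁵ = 11.5 m/s
Converting: 11.5 m/s × 1.944 = 22.4 knots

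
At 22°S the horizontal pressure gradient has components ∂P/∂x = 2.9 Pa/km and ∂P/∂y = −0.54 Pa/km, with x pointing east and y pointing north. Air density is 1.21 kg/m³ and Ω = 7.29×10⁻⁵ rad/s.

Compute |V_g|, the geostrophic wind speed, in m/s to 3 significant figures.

Coriolis parameter at 22°S:
f = 2Ω sin φ = 2 × 7.29×10⁻⁵ × sin 22° = 5.46×10⁻⁵ s⁻¹
In the Southern Hemisphere f is negative: f = −5.46×10⁻⁵ s⁻¹.
Component geostrophic relations (x east, y north):
u_g = −(1/(fρ)) ∂P/∂y,  v_g = (1/(fρ)) ∂P/∂x
u_g = −(−0.54×10⁻³)/(−5.46×10⁻⁵ × 1.21) = −8.17 m/s;  v_g = (2.9×10⁻³)/(−5.46×10⁻⁵ × 1.21) = −43.9 m/s
|V_g| = √(u_g² + v_g²) = 44.6 m/s

44.6 m/s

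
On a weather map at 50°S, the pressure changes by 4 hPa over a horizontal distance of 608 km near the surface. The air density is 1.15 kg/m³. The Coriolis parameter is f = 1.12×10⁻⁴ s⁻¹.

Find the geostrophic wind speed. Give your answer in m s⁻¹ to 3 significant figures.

Pressure gradient: |∂P/∂n| = 400 Pa / 608000 m = 6.58×10⁻⁴ Pa/m
Geostrophic balance (pressure-gradient force = Coriolis force):
V_g = (1/(fρ)) |∂P/∂n| = 6.58×10⁻⁴ / (1.12×10⁻⁴ × 1.15) = 5.11 m/s

5.11 m s⁻¹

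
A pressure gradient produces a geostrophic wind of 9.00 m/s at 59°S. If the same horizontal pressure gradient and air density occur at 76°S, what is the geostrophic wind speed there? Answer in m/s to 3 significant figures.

With the same pressure gradient and density, V_g ∝ 1/f ∝ 1/sin φ.
V₂ = V₁ · sin φ₁ / sin φ₂ = 9.00 × sin 59° / sin 76°
V₂ = 9.00 × 0.8572/0.9703 = 7.95 m/s

7.95 m/s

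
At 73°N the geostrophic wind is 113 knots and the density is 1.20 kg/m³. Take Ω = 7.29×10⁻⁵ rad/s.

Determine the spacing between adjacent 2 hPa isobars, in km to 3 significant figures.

Coriolis parameter at 73°N:
f = 2Ω sin φ = 2 × 7.29×10⁻⁵ × sin 73° = 1.39×10⁻⁴ s⁻¹
Wind speed in SI: 113 knots = 58.1 m/s
Geostrophic balance rearranged: |∂P/∂n| = f ρ V_g
|∂P/∂n| = 1.39×10⁻⁴ × 1.20 × 58.1 = 9.73×10⁻³ Pa/m
Isobar spacing: Δn = ΔP/|∂P/∂n| = 200 Pa / 9.73×10⁻³ Pa/m = 20563 m ≈ 20.6 km

20.6 km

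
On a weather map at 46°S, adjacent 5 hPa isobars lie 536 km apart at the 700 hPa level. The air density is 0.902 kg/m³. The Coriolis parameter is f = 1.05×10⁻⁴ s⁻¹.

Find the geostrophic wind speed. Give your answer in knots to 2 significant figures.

Pressure gradient: |∂P/∂n| = 500 Pa / 536000 m = 9.33×10⁻⁴ Pa/m
Geostrophic balance (pressure-gradient force = Coriolis force):
V_g = (1/(fρ)) |∂P/∂n| = 9.33×10⁻⁴ / (1.05×10⁻⁴ × 0.902) = 9.85 m/s
Converting: 9.85 m/s × 1.944 = 19 knots

19 knots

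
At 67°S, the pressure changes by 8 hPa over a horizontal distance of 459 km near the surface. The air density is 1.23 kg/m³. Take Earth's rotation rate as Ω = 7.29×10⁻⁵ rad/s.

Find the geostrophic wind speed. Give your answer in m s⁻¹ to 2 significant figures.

11 m s⁻¹

Coriolis parameter at 67°S:
f = 2Ω sin φ = 2 × 7.29×10⁻⁵ × sin 67° = 1.34×10⁻⁴ s⁻¹
Pressure gradient: |∂P/∂n| = 800 Pa / 459000 m = 1.74×10⁻³ Pa/m
Geostrophic balance (pressure-gradient force = Coriolis force):
V_g = (1/(fρ)) |∂P/∂n| = 1.74×10⁻³ / (1.34×10⁻⁴ × 1.23) = 10.6 m/s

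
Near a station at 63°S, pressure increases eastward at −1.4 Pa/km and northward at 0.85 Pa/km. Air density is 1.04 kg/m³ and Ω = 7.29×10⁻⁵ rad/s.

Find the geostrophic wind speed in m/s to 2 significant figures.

Coriolis parameter at 63°S:
f = 2Ω sin φ = 2 × 7.29×10⁻⁵ × sin 63° = 1.30×10⁻⁴ s⁻¹
In the Southern Hemisphere f is negative: f = −1.30×10⁻⁴ s⁻¹.
Component geostrophic relations (x east, y north):
u_g = −(1/(fρ)) ∂P/∂y,  v_g = (1/(fρ)) ∂P/∂x
u_g = −(0.85×10⁻³)/(−1.30×10⁻⁴ × 1.04) = 6.29 m/s;  v_g = (−1.4×10⁻³)/(−1.30×10⁻⁴ × 1.04) = 10.4 m/s
|V_g| = √(u_g² + v_g²) = 12.1 m/s

12 m/s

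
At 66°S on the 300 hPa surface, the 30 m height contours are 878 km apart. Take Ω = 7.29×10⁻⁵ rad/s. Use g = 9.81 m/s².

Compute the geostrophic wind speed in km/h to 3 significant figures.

9.06 km/h

Coriolis parameter at 66°S:
f = 2Ω sin φ = 2 × 7.29×10⁻⁵ × sin 66° = 1.33×10⁻⁴ s⁻¹
Height gradient: |∂Z/∂n| = 30 m / 878000 m = 3.42×10⁻⁵
On a pressure surface, geostrophic balance gives V_g = (g/f)|∂Z/∂n|:
V_g = 9.81 × 3.42×10⁻⁵ / 1.33×10⁻⁴ = 2.52 m/s
Converting: 2.52 m/s × 3.6 = 9.06 km/h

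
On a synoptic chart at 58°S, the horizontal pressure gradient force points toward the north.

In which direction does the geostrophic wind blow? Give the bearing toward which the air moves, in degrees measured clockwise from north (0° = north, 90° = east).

270°

The pressure-gradient force points toward the north (bearing 000°).
Geostrophic balance: in the Southern Hemisphere the Coriolis force deflects motion to the left, so the geostrophic wind blows 90° to the left of the pressure-gradient force (low pressure on the right).
Rotating 000° by 90° counterclockwise gives 270° — the wind blows toward the west.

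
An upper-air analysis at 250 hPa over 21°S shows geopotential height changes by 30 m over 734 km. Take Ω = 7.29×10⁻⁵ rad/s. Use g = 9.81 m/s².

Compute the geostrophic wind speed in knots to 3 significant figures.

Coriolis parameter at 21°S:
f = 2Ω sin φ = 2 × 7.29×10⁻⁵ × sin 21° = 5.23×10⁻⁵ s⁻¹
Height gradient: |∂Z/∂n| = 30 m / 734000 m = 4.09×10⁻⁵
On a pressure surface, geostrophic balance gives V_g = (g/f)|∂Z/∂n|:
V_g = 9.81 × 4.09×10⁻⁵ / 5.23×10⁻⁵ = 7.67 m/s
Converting: 7.67 m/s × 1.944 = 14.9 knots

14.9 knots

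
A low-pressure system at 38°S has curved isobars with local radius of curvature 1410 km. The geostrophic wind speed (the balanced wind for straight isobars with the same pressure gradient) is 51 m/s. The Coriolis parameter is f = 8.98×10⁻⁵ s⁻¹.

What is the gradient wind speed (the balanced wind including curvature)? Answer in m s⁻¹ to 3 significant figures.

39.0 m s⁻¹

Around a low, centrifugal force acts outward with Coriolis, so pressure-gradient force balances both:
(1/ρ)|∂P/∂n| = fV + V²/R  →  V² + fR·V − fR·V_g = 0
With fR = 8.98×10⁻⁵ × 1410×10³ m = 127 m/s:
V = [−fR + √((fR)² + 4 fR V_g)]/2 = [−127 + √(127² + 4×127×51)]/2 = 39 m/s
Subgeostrophic (V < V_g = 51 m/s), as expected around a low.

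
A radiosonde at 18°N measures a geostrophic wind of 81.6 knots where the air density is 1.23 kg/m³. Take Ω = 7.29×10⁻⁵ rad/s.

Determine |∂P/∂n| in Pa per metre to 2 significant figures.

2.3×10⁻³ Pa/m

Coriolis parameter at 18°N:
f = 2Ω sin φ = 2 × 7.29×10⁻⁵ × sin 18° = 4.51×10⁻⁵ s⁻¹
Wind speed in SI: 81.6 knots = 42.0 m/s
Geostrophic balance rearranged: |∂P/∂n| = f ρ V_g
|∂P/∂n| = 4.51×10⁻⁵ × 1.23 × 42.0 = 2.33×10⁻³ Pa/m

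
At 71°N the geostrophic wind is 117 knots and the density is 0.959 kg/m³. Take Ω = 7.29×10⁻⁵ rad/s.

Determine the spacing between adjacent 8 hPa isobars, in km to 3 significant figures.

Coriolis parameter at 71°N:
f = 2Ω sin φ = 2 × 7.29×10⁻⁵ × sin 71° = 1.38×10⁻⁴ s⁻¹
Wind speed in SI: 117 knots = 60.2 m/s
Geostrophic balance rearranged: |∂P/∂n| = f ρ V_g
|∂P/∂n| = 1.38×10⁻⁴ × 0.959 × 60.2 = 7.96×10⁻³ Pa/m
Isobar spacing: Δn = ΔP/|∂P/∂n| = 800 Pa / 7.96×10⁻³ Pa/m = 100536 m ≈ 101 km

101 km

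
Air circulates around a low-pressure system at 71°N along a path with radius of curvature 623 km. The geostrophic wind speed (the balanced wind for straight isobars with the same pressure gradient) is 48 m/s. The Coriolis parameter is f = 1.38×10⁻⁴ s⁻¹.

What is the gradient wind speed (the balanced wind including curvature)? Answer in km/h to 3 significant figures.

Around a low, centrifugal force acts outward with Coriolis, so pressure-gradient force balances both:
(1/ρ)|∂P/∂n| = fV + V²/R  →  V² + fR·V − fR·V_g = 0
With fR = 1.38×10⁻⁴ × 623×10³ m = 86.0 m/s:
V = [−fR + √((fR)² + 4 fR V_g)]/2 = [−86.0 + √(86.0² + 4×86.0×48)]/2 = 34.3 m/s
Subgeostrophic (V < V_g = 48 m/s), as expected around a low.
Converting: 34.3 m/s × 3.6 = 124 km/h

124 km/h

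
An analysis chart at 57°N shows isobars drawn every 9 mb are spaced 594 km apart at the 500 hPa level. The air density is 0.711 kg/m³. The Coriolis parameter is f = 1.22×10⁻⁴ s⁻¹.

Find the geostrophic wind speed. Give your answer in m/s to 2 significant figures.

Pressure gradient: |∂P/∂n| = 900 Pa / 594000 m = 1.52×10⁻³ Pa/m
Geostrophic balance (pressure-gradient force = Coriolis force):
V_g = (1/(fρ)) |∂P/∂n| = 1.52×10⁻³ / (1.22×10⁻⁴ × 0.711) = 17.5 m/s

17 m/s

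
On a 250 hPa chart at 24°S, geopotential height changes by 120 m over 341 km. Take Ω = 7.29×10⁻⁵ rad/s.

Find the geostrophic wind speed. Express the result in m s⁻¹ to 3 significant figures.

Coriolis parameter at 24°S:
f = 2Ω sin φ = 2 × 7.29×10⁻⁵ × sin 24° = 5.93×10⁻⁵ s⁻¹
Height gradient: |∂Z/∂n| = 120 m / 341000 m = 3.52×10⁻⁴
On a pressure surface, geostrophic balance gives V_g = (g/f)|∂Z/∂n|:
V_g = 9.81 × 3.52×10⁻⁴ / 5.93×10⁻⁵ = 58.2 m/s

58.2 m s⁻¹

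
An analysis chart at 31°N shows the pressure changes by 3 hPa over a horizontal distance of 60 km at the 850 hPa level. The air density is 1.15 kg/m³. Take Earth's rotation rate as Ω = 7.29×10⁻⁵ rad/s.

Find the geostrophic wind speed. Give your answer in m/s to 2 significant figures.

58 m/s

Coriolis parameter at 31°N:
f = 2Ω sin φ = 2 × 7.29×10⁻⁵ × sin 31° = 7.51×10⁻⁵ s⁻¹
Pressure gradient: |∂P/∂n| = 300 Pa / 60000 m = 5.00×10⁻³ Pa/m
Geostrophic balance (pressure-gradient force = Coriolis force):
V_g = (1/(fρ)) |∂P/∂n| = 5.00×10⁻³ / (7.51×10⁻⁵ × 1.15) = 57.9 m/s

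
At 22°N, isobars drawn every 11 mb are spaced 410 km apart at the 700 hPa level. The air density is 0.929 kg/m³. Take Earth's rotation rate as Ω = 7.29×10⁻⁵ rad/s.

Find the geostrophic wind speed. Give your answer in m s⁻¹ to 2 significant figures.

53 m s⁻¹

Coriolis parameter at 22°N:
f = 2Ω sin φ = 2 × 7.29×10⁻⁵ × sin 22° = 5.46×10⁻⁵ s⁻¹
Pressure gradient: |∂P/∂n| = 1100 Pa / 410000 m = 2.68×10⁻³ Pa/m
Geostrophic balance (pressure-gradient force = Coriolis force):
V_g = (1/(fρ)) |∂P/∂n| = 2.68×10⁻³ / (5.46×10⁻⁵ × 0.929) = 52.9 m/s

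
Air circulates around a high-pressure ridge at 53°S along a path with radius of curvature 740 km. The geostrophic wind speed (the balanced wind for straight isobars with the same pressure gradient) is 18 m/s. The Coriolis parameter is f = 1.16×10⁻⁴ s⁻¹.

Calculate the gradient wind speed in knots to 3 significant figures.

49.9 knots

Around a high, pressure-gradient force acts outward with centrifugal, so Coriolis balances both:
fV = (1/ρ)|∂P/∂n| + V²/R  →  V² − fR·V + fR·V_g = 0
With fR = 1.16×10⁻⁴ × 740×10³ m = 85.8 m/s:
V = [fR − √((fR)² − 4 fR V_g)]/2 = [85.8 − √(85.8² − 4×85.8×18)]/2 = 25.7 m/s
Supergeostrophic (V > V_g = 18 m/s), as expected around a high.
Converting: 25.7 m/s × 1.944 = 49.9 knots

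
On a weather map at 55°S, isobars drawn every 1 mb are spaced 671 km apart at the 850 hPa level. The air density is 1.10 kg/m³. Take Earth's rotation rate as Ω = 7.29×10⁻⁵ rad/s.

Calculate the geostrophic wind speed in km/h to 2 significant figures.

Coriolis parameter at 55°S:
f = 2Ω sin φ = 2 × 7.29×10⁻⁵ × sin 55° = 1.19×10⁻⁴ s⁻¹
Pressure gradient: |∂P/∂n| = 100 Pa / 671000 m = 1.49×10⁻⁴ Pa/m
Geostrophic balance (pressure-gradient force = Coriolis force):
V_g = (1/(fρ)) |∂P/∂n| = 1.49×10⁻⁴ / (1.19×10⁻⁴ × 1.10) = 1.13 m/s
Converting: 1.13 m/s × 3.6 = 4.1 km/h

4.1 km/h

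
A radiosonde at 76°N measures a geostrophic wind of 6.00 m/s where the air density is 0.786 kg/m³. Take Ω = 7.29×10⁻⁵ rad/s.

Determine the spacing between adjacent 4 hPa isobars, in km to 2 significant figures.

Coriolis parameter at 76°N:
f = 2Ω sin φ = 2 × 7.29×10⁻⁵ × sin 76° = 1.41×10⁻⁴ s⁻¹
Geostrophic balance rearranged: |∂P/∂n| = f ρ V_g
|∂P/∂n| = 1.41×10⁻⁴ × 0.786 × 6.00 = 6.67×10⁻⁴ Pa/m
Isobar spacing: Δn = ΔP/|∂P/∂n| = 400 Pa / 6.67×10⁻⁴ Pa/m = 599549 m ≈ 600 km

600 km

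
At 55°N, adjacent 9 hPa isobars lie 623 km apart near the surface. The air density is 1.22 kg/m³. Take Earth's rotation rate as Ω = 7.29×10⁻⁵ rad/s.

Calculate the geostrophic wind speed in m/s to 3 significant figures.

Coriolis parameter at 55°N:
f = 2Ω sin φ = 2 × 7.29×10⁻⁵ × sin 55° = 1.19×10⁻⁴ s⁻¹
Pressure gradient: |∂P/∂n| = 900 Pa / 623000 m = 1.44×10⁻³ Pa/m
Geostrophic balance (pressure-gradient force = Coriolis force):
V_g = (1/(fρ)) |∂P/∂n| = 1.44×10⁻³ / (1.19×10⁻⁴ × 1.22) = 9.91 m/s

9.91 m/s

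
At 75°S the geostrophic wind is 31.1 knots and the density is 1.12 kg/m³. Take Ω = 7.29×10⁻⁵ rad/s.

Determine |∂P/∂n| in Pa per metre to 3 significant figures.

Coriolis parameter at 75°S:
f = 2Ω sin φ = 2 × 7.29×10⁻⁵ × sin 75° = 1.41×10⁻⁴ s⁻¹
Wind speed in SI: 31.1 knots = 16.0 m/s
Geostrophic balance rearranged: |∂P/∂n| = f ρ V_g
|∂P/∂n| = 1.41×10⁻⁴ × 1.12 × 16.0 = 2.52×10⁻³ Pa/m

2.52×10⁻³ Pa/m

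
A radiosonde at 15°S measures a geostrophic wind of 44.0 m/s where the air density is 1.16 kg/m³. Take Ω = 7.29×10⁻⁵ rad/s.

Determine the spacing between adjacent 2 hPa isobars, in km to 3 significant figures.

Coriolis parameter at 15°S:
f = 2Ω sin φ = 2 × 7.29×10⁻⁵ × sin 15° = 3.77×10⁻⁵ s⁻¹
Geostrophic balance rearranged: |∂P/∂n| = f ρ V_g
|∂P/∂n| = 3.77×10⁻⁵ × 1.16 × 44.0 = 1.93×10⁻³ Pa/m
Isobar spacing: Δn = ΔP/|∂P/∂n| = 200 Pa / 1.93×10⁻³ Pa/m = 103840 m ≈ 104 km

104 km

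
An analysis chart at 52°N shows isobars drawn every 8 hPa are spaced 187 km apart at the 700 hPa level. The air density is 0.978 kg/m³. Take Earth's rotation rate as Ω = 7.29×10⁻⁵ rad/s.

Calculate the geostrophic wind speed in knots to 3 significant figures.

Coriolis parameter at 52°N:
f = 2Ω sin φ = 2 × 7.29×10⁻⁵ × sin 52° = 1.15×10⁻⁴ s⁻¹
Pressure gradient: |∂P/∂n| = 800 Pa / 187000 m = 4.28×10⁻³ Pa/m
Geostrophic balance (pressure-gradient force = Coriolis force):
V_g = (1/(fρ)) |∂P/∂n| = 4.28×10⁻³ / (1.15×10⁻⁴ × 0.978) = 38.1 m/s
Converting: 38.1 m/s × 1.944 = 74.0 knots

74.0 knots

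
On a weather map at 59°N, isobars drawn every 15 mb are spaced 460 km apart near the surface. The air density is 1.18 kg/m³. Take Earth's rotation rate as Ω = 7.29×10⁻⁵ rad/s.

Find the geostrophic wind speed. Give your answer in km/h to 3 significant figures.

79.6 km/h

Coriolis parameter at 59°N:
f = 2Ω sin φ = 2 × 7.29×10⁻⁵ × sin 59° = 1.25×10⁻⁴ s⁻¹
Pressure gradient: |∂P/∂n| = 1500 Pa / 460000 m = 3.26×10⁻³ Pa/m
Geostrophic balance (pressure-gradient force = Coriolis force):
V_g = (1/(fρ)) |∂P/∂n| = 3.26×10⁻³ / (1.25×10⁻⁴ × 1.18) = 22.1 m/s
Converting: 22.1 m/s × 3.6 = 79.6 km/h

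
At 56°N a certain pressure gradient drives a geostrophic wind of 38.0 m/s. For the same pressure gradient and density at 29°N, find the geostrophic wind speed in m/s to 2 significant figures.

With the same pressure gradient and density, V_g ∝ 1/f ∝ 1/sin φ.
V₂ = V₁ · sin φ₁ / sin φ₂ = 38.0 × sin 56° / sin 29°
V₂ = 38.0 × 0.8290/0.4848 = 65 m/s

65 m/s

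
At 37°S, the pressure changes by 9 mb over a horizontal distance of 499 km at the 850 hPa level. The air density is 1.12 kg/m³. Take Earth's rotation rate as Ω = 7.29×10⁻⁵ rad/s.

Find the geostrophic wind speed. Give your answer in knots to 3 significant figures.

35.7 knots

Coriolis parameter at 37°S:
f = 2Ω sin φ = 2 × 7.29×10⁻⁵ × sin 37° = 8.77×10⁻⁵ s⁻¹
Pressure gradient: |∂P/∂n| = 900 Pa / 499000 m = 1.80×10⁻³ Pa/m
Geostrophic balance (pressure-gradient force = Coriolis force):
V_g = (1/(fρ)) |∂P/∂n| = 1.80×10⁻³ / (8.77×10⁻⁵ × 1.12) = 18.4 m/s
Converting: 18.4 m/s × 1.944 = 35.7 knots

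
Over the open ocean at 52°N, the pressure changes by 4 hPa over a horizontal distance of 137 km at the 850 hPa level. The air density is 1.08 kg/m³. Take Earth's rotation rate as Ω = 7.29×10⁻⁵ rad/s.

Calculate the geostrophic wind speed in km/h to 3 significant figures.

84.7 km/h

Coriolis parameter at 52°N:
f = 2Ω sin φ = 2 × 7.29×10⁻⁵ × sin 52° = 1.15×10⁻⁴ s⁻¹
Pressure gradient: |∂P/∂n| = 400 Pa / 137000 m = 2.92×10⁻³ Pa/m
Geostrophic balance (pressure-gradient force = Coriolis force):
V_g = (1/(fρ)) |∂P/∂n| = 2.92×10⁻³ / (1.15×10⁻⁴ × 1.08) = 23.5 m/s
Converting: 23.5 m/s × 3.6 = 84.7 km/h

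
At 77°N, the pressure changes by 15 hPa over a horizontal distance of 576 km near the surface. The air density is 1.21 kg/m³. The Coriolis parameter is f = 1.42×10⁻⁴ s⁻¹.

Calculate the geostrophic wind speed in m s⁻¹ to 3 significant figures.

Pressure gradient: |∂P/∂n| = 1500 Pa / 576000 m = 2.60×10⁻³ Pa/m
Geostrophic balance (pressure-gradient force = Coriolis force):
V_g = (1/(fρ)) |∂P/∂n| = 2.60×10⁻³ / (1.42×10⁻⁴ × 1.21) = 15.2 m/s

15.2 m s⁻¹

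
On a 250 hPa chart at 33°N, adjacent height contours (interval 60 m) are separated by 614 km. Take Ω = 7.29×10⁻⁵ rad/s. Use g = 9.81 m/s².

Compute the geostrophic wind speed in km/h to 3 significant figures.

Coriolis parameter at 33°N:
f = 2Ω sin φ = 2 × 7.29×10⁻⁵ × sin 33° = 7.94×10⁻⁵ s⁻¹
Height gradient: |∂Z/∂n| = 60 m / 614000 m = 9.77×10⁻⁵
On a pressure surface, geostrophic balance gives V_g = (g/f)|∂Z/∂n|:
V_g = 9.81 × 9.77×10⁻⁵ / 7.94×10⁻⁵ = 12.1 m/s
Converting: 12.1 m/s × 3.6 = 43.5 km/h

43.5 km/h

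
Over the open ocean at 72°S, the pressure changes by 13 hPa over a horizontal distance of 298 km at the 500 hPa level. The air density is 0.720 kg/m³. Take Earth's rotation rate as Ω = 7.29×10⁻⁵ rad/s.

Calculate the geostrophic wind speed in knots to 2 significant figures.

85 knots

Coriolis parameter at 72°S:
f = 2Ω sin φ = 2 × 7.29×10⁻⁵ × sin 72° = 1.39×10⁻⁴ s⁻¹
Pressure gradient: |∂P/∂n| = 1300 Pa / 298000 m = 4.36×10⁻³ Pa/m
Geostrophic balance (pressure-gradient force = Coriolis force):
V_g = (1/(fρ)) |∂P/∂n| = 4.36×10⁻³ / (1.39×10⁻⁴ × 0.720) = 43.7 m/s
Converting: 43.7 m/s × 1.944 = 85 knots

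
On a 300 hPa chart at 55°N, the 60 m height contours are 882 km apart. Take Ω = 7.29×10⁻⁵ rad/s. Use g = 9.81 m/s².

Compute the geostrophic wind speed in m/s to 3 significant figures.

Coriolis parameter at 55°N:
f = 2Ω sin φ = 2 × 7.29×10⁻⁵ × sin 55° = 1.19×10⁻⁴ s⁻¹
Height gradient: |∂Z/∂n| = 60 m / 882000 m = 6.80×10⁻⁵
On a pressure surface, geostrophic balance gives V_g = (g/f)|∂Z/∂n|:
V_g = 9.81 × 6.80×10⁻⁵ / 1.19×10⁻⁴ = 5.59 m/s

5.59 m/s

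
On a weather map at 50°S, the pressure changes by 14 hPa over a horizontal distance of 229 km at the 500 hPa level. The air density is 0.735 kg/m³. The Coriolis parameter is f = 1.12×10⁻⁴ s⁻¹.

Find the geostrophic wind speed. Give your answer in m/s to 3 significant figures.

Pressure gradient: |∂P/∂n| = 1400 Pa / 229000 m = 6.11×10⁻³ Pa/m
Geostrophic balance (pressure-gradient force = Coriolis force):
V_g = (1/(fρ)) |∂P/∂n| = 6.11×10⁻³ / (1.12×10⁻⁴ × 0.735) = 74.3 m/s

74.3 m/s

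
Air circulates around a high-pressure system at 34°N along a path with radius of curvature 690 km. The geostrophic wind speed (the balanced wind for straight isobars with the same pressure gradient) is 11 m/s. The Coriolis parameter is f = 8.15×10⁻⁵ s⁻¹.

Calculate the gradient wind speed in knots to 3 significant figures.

Around a high, pressure-gradient force acts outward with centrifugal, so Coriolis balances both:
fV = (1/ρ)|∂P/∂n| + V²/R  →  V² − fR·V + fR·V_g = 0
With fR = 8.15×10⁻⁵ × 690×10³ m = 56.2 m/s:
V = [fR − √((fR)² − 4 fR V_g)]/2 = [56.2 − √(56.2² − 4×56.2×11)]/2 = 15 m/s
Supergeostrophic (V > V_g = 11 m/s), as expected around a high.
Converting: 15 m/s × 1.944 = 29.2 knots

29.2 knots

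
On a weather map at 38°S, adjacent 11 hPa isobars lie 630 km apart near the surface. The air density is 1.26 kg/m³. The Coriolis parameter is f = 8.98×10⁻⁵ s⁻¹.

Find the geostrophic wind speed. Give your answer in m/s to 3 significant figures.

15.4 m/s

Pressure gradient: |∂P/∂n| = 1100 Pa / 630000 m = 1.75×10⁻³ Pa/m
Geostrophic balance (pressure-gradient force = Coriolis force):
V_g = (1/(fρ)) |∂P/∂n| = 1.75×10⁻³ / (8.98×10⁻⁵ × 1.26) = 15.4 m/s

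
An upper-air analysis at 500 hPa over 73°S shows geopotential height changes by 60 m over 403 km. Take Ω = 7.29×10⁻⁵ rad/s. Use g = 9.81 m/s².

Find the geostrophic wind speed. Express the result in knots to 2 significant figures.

Coriolis parameter at 73°S:
f = 2Ω sin φ = 2 × 7.29×10⁻⁵ × sin 73° = 1.39×10⁻⁴ s⁻¹
Height gradient: |∂Z/∂n| = 60 m / 403000 m = 1.49×10⁻⁴
On a pressure surface, geostrophic balance gives V_g = (g/f)|∂Z/∂n|:
V_g = 9.81 × 1.49×10⁻⁴ / 1.39×10⁻⁴ = 10.5 m/s
Converting: 10.5 m/s × 1.944 = 20 knots

20 knots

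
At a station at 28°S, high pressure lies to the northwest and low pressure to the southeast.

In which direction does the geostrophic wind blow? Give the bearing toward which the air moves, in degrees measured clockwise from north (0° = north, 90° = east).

The pressure-gradient force points toward the southeast (bearing 135°).
Geostrophic balance: in the Southern Hemisphere the Coriolis force deflects motion to the left, so the geostrophic wind blows 90° to the left of the pressure-gradient force (low pressure on the right).
Rotating 135° by 90° counterclockwise gives 045° — the wind blows toward the northeast.

045°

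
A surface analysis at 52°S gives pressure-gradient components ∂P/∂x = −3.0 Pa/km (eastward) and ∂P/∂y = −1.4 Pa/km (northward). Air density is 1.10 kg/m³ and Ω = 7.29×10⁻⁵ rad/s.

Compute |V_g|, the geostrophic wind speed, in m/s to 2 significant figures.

26 m/s

Coriolis parameter at 52°S:
f = 2Ω sin φ = 2 × 7.29×10⁻⁵ × sin 52° = 1.15×10⁻⁴ s⁻¹
In the Southern Hemisphere f is negative: f = −1.15×10⁻⁴ s⁻¹.
Component geostrophic relations (x east, y north):
u_g = −(1/(fρ)) ∂P/∂y,  v_g = (1/(fρ)) ∂P/∂x
u_g = −(−1.4×10⁻³)/(−1.15×10⁻⁴ × 1.10) = −11.1 m/s;  v_g = (−3.0×10⁻³)/(−1.15×10⁻⁴ × 1.10) = 23.7 m/s
|V_g| = √(u_g² + v_g²) = 26.2 m/s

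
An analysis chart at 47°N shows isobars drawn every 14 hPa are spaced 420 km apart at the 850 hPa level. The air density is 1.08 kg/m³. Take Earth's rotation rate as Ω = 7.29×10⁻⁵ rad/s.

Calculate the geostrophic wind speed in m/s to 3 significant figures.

28.9 m/s

Coriolis parameter at 47°N:
f = 2Ω sin φ = 2 × 7.29×10⁻⁵ × sin 47° = 1.07×10⁻⁴ s⁻¹
Pressure gradient: |∂P/∂n| = 1400 Pa / 420000 m = 3.33×10⁻³ Pa/m
Geostrophic balance (pressure-gradient force = Coriolis force):
V_g = (1/(fρ)) |∂P/∂n| = 3.33×10⁻³ / (1.07×10⁻⁴ × 1.08) = 28.9 m/s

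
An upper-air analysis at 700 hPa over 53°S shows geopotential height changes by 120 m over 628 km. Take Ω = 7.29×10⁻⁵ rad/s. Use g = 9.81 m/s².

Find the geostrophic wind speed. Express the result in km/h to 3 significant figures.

58.0 km/h

Coriolis parameter at 53°S:
f = 2Ω sin φ = 2 × 7.29×10⁻⁵ × sin 53° = 1.16×10⁻⁴ s⁻¹
Height gradient: |∂Z/∂n| = 120 m / 628000 m = 1.91×10⁻⁴
On a pressure surface, geostrophic balance gives V_g = (g/f)|∂Z/∂n|:
V_g = 9.81 × 1.91×10⁻⁴ / 1.16×10⁻⁴ = 16.1 m/s
Converting: 16.1 m/s × 3.6 = 58.0 km/h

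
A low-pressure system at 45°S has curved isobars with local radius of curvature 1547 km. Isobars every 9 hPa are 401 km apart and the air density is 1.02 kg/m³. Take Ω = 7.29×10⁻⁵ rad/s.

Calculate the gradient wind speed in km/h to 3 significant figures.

68.6 km/h

Coriolis parameter at 45°S:
f = 2Ω sin φ = 2 × 7.29×10⁻⁵ × sin 45° = 1.03×10⁻⁴ s⁻¹
Pressure gradient: |∂P/∂n| = 900 Pa / 401000 m = 2.24×10⁻³ Pa/m
Geostrophic speed: V_g = |∂P/∂n|/(fρ) = 2.24×10⁻³/(1.03×10⁻⁴ × 1.02) = 21.3 m/s
Around a low, centrifugal force acts outward with Coriolis, so pressure-gradient force balances both:
(1/ρ)|∂P/∂n| = fV + V²/R  →  V² + fR·V − fR·V_g = 0
With fR = 1.03×10⁻⁴ × 1547×10³ m = 159 m/s:
V = [−fR + √((fR)² + 4 fR V_g)]/2 = [−159 + √(159² + 4×159×21.3)]/2 = 19.1 m/s
Subgeostrophic (V < V_g = 21.3 m/s), as expected around a low.
Converting: 19.1 m/s × 3.6 = 68.6 km/h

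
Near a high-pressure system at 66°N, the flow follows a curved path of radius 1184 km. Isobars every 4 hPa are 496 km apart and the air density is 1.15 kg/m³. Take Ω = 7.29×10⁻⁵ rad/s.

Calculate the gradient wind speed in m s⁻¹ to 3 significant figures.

5.45 m s⁻¹

Coriolis parameter at 66°N:
f = 2Ω sin φ = 2 × 7.29×10⁻⁵ × sin 66° = 1.33×10⁻⁴ s⁻¹
Pressure gradient: |∂P/∂n| = 400 Pa / 496000 m = 8.06×10⁻⁴ Pa/m
Geostrophic speed: V_g = |∂P/∂n|/(fρ) = 8.06×10⁻⁴/(1.33×10⁻⁴ × 1.15) = 5.26 m/s
Around a high, pressure-gradient force acts outward with centrifugal, so Coriolis balances both:
fV = (1/ρ)|∂P/∂n| + V²/R  →  V² − fR·V + fR·V_g = 0
With fR = 1.33×10⁻⁴ × 1184×10³ m = 158 m/s:
V = [fR − √((fR)² − 4 fR V_g)]/2 = [158 − √(158² − 4×158×5.26)]/2 = 5.45 m/s
Supergeostrophic (V > V_g = 5.26 m/s), as expected around a high.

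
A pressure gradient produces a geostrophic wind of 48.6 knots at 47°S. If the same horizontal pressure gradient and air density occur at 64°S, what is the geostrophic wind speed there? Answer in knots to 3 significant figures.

39.5 knots

With the same pressure gradient and density, V_g ∝ 1/f ∝ 1/sin φ.
V₂ = V₁ · sin φ₁ / sin φ₂ = 48.6 × sin 47° / sin 64°
V₂ = 48.6 × 0.7314/0.8988 = 39.5 knots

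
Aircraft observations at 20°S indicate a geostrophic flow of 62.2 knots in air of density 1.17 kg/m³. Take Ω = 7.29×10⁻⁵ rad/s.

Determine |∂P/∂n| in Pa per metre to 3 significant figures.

Coriolis parameter at 20°S:
f = 2Ω sin φ = 2 × 7.29×10⁻⁵ × sin 20° = 4.99×10⁻⁵ s⁻¹
Wind speed in SI: 62.2 knots = 32.0 m/s
Geostrophic balance rearranged: |∂P/∂n| = f ρ V_g
|∂P/∂n| = 4.99×10⁻⁵ × 1.17 × 32.0 = 1.87×10⁻³ Pa/m

1.87×10⁻³ Pa/m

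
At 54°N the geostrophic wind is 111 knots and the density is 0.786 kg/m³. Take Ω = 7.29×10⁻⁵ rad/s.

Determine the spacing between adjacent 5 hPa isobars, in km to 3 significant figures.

94.4 km

Coriolis parameter at 54°N:
f = 2Ω sin φ = 2 × 7.29×10⁻⁵ × sin 54° = 1.18×10⁻⁴ s⁻¹
Wind speed in SI: 111 knots = 57.1 m/s
Geostrophic balance rearranged: |∂P/∂n| = f ρ V_g
|∂P/∂n| = 1.18×10⁻⁴ × 0.786 × 57.1 = 5.29×10⁻³ Pa/m
Isobar spacing: Δn = ΔP/|∂P/∂n| = 500 Pa / 5.29×10⁻³ Pa/m = 94443 m ≈ 94.4 km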